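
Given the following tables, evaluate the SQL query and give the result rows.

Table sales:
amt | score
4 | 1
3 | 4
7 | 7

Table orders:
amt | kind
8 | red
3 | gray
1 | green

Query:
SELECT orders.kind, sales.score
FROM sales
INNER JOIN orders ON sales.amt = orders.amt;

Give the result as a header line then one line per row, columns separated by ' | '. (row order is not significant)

After JOIN orders (1 rows):
sales.amt | sales.score | orders.amt | orders.kind
3 | 4 | 3 | gray
After SELECT (1 rows):
orders.kind | sales.score
gray | 4

== RESULT ==
orders.kind | sales.score
gray | 4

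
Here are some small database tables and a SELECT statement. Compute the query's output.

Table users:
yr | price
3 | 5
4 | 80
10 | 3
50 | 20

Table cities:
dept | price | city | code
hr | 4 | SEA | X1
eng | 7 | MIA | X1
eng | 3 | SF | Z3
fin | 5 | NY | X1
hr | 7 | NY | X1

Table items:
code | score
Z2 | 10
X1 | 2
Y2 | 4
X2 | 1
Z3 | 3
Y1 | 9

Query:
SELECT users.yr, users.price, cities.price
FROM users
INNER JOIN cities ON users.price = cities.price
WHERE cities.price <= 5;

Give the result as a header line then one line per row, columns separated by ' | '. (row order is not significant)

== RESULT ==
users.yr | users.price | cities.price
3 | 5 | 5
10 | 3 | 3

Derivation:
After JOIN cities (2 rows):
users.yr | users.price | cities.dept | cities.price | cities.city | cities.code
3 | 5 | fin | 5 | NY | X1
10 | 3 | eng | 3 | SF | Z3
After WHERE (2 rows):
users.yr | users.price | cities.dept | cities.price | cities.city | cities.code
3 | 5 | fin | 5 | NY | X1
10 | 3 | eng | 3 | SF | Z3
After SELECT (2 rows):
users.yr | users.price | cities.price
3 | 5 | 5
10 | 3 | 3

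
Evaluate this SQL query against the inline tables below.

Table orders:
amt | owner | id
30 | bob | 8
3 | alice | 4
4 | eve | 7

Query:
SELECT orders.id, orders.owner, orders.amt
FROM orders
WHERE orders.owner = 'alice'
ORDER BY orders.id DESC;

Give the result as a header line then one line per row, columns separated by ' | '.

After WHERE (1 rows):
orders.amt | orders.owner | orders.id
3 | alice | 4
After SELECT (1 rows):
orders.id | orders.owner | orders.amt
4 | alice | 3
After ORDER BY (1 rows):
orders.id | orders.owner | orders.amt
4 | alice | 3

== RESULT ==
orders.id | orders.owner | orders.amt
4 | alice | 3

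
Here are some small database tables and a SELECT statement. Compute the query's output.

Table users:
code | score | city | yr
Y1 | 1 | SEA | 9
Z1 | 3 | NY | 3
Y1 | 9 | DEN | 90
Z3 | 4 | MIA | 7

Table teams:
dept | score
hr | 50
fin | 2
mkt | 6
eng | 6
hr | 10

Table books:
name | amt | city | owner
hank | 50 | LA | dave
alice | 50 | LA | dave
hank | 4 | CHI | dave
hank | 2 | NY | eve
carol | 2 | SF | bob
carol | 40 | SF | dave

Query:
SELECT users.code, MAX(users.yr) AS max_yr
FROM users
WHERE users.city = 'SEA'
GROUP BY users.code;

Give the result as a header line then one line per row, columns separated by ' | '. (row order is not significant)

After WHERE (1 rows):
users.code | users.score | users.city | users.yr
Y1 | 1 | SEA | 9
After GROUP BY (1 rows):
users.code | max_yr
Y1 | 9

== RESULT ==
users.code | max_yr
Y1 | 9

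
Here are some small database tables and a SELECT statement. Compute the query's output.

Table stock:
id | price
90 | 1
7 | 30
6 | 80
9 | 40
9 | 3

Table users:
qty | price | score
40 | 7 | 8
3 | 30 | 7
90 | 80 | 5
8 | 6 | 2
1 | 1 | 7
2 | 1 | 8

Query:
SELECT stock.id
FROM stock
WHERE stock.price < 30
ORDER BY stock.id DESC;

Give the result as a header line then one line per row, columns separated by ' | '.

== RESULT ==
stock.id
90
9

Derivation:
After WHERE (2 rows):
stock.id | stock.price
90 | 1
9 | 3
After SELECT (2 rows):
stock.id
90
9
After ORDER BY (2 rows):
stock.id
90
9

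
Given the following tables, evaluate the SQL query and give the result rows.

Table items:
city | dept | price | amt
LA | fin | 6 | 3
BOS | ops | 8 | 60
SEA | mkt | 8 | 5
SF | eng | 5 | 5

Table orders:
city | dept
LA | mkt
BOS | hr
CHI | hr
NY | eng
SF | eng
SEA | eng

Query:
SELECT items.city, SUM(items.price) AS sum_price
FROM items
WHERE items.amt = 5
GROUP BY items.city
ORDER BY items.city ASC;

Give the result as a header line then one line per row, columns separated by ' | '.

== RESULT ==
items.city | sum_price
SEA | 8
SF | 5

Derivation:
After WHERE (2 rows):
items.city | items.dept | items.price | items.amt
SEA | mkt | 8 | 5
SF | eng | 5 | 5
After GROUP BY (2 rows):
items.city | sum_price
SEA | 8
SF | 5
After ORDER BY (2 rows):
items.city | sum_price
SEA | 8
SF | 5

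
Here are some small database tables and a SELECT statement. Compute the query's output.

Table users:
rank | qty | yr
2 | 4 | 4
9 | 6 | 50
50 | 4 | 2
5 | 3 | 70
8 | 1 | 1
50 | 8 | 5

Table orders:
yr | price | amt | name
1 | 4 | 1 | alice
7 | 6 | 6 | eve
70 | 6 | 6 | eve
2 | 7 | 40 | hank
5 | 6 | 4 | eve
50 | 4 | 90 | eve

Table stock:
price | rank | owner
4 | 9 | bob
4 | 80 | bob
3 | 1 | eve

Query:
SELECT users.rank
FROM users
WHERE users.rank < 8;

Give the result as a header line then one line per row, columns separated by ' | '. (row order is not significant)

== RESULT ==
users.rank
2
5

Derivation:
After WHERE (2 rows):
users.rank | users.qty | users.yr
2 | 4 | 4
5 | 3 | 70
After SELECT (2 rows):
users.rank
2
5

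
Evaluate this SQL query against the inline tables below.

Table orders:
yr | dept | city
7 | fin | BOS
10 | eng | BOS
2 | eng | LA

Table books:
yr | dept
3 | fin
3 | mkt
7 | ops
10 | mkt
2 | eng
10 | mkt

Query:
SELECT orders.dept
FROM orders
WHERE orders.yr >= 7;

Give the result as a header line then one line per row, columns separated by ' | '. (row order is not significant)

== RESULT ==
orders.dept
fin
eng

Derivation:
After WHERE (2 rows):
orders.yr | orders.dept | orders.city
7 | fin | BOS
10 | eng | BOS
After SELECT (2 rows):
orders.dept
fin
eng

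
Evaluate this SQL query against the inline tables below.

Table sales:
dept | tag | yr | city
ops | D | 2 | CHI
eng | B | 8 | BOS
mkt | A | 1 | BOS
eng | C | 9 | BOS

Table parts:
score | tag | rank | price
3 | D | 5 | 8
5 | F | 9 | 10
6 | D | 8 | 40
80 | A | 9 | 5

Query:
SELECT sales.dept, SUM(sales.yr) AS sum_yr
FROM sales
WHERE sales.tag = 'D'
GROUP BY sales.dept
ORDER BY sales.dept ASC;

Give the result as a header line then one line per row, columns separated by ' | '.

After WHERE (1 rows):
sales.dept | sales.tag | sales.yr | sales.city
ops | D | 2 | CHI
After GROUP BY (1 rows):
sales.dept | sum_yr
ops | 2
After ORDER BY (1 rows):
sales.dept | sum_yr
ops | 2

== RESULT ==
sales.dept | sum_yr
ops | 2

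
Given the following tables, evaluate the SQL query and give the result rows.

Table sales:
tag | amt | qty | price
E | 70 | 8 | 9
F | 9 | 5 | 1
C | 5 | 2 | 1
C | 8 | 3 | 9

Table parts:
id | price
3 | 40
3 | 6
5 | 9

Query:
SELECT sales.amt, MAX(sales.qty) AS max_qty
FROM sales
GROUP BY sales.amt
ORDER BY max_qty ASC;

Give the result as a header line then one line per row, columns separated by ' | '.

== RESULT ==
sales.amt | max_qty
5 | 2
8 | 3
9 | 5
70 | 8

Derivation:
After GROUP BY (4 rows):
sales.amt | max_qty
70 | 8
9 | 5
5 | 2
8 | 3
After ORDER BY (4 rows):
sales.amt | max_qty
5 | 2
8 | 3
9 | 5
70 | 8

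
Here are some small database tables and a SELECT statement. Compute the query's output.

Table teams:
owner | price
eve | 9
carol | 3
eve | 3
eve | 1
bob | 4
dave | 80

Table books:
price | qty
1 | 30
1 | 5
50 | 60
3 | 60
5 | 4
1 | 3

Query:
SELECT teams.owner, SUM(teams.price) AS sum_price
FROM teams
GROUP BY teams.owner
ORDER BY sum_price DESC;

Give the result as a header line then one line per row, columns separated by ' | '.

== RESULT ==
teams.owner | sum_price
dave | 80
eve | 13
bob | 4
carol | 3

Derivation:
After GROUP BY (4 rows):
teams.owner | sum_price
eve | 13
carol | 3
bob | 4
dave | 80
After ORDER BY (4 rows):
teams.owner | sum_price
dave | 80
eve | 13
bob | 4
carol | 3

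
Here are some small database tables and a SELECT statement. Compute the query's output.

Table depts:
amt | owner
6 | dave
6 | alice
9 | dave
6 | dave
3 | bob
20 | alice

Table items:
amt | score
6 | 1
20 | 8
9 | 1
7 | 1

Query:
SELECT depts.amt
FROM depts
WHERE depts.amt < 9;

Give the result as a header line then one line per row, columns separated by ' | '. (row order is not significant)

After WHERE (4 rows):
depts.amt | depts.owner
6 | dave
6 | alice
6 | dave
3 | bob
After SELECT (4 rows):
depts.amt
6
6
6
3

== RESULT ==
depts.amt
6
6
6
3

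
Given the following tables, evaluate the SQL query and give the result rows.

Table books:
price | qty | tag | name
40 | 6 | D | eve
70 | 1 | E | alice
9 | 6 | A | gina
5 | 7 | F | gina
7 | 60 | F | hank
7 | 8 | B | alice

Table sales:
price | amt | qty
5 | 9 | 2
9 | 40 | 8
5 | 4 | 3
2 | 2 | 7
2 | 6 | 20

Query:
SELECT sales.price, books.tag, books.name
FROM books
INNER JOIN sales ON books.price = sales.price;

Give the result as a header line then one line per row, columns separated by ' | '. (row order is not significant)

== RESULT ==
sales.price | books.tag | books.name
9 | A | gina
5 | F | gina
5 | F | gina

Derivation:
After JOIN sales (3 rows):
books.price | books.qty | books.tag | books.name | sales.price | sales.amt | sales.qty
9 | 6 | A | gina | 9 | 40 | 8
5 | 7 | F | gina | 5 | 9 | 2
5 | 7 | F | gina | 5 | 4 | 3
After SELECT (3 rows):
sales.price | books.tag | books.name
9 | A | gina
5 | F | gina
5 | F | gina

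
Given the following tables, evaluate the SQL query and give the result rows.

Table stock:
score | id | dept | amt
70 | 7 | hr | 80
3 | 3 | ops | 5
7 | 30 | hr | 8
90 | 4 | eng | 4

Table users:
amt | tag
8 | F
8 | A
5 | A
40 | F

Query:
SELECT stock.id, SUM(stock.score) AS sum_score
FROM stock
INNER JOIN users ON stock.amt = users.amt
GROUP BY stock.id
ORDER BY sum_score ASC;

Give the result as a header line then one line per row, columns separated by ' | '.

After JOIN users (3 rows):
stock.score | stock.id | stock.dept | stock.amt | users.amt | users.tag
3 | 3 | ops | 5 | 5 | A
7 | 30 | hr | 8 | 8 | F
7 | 30 | hr | 8 | 8 | A
After GROUP BY (2 rows):
stock.id | sum_score
3 | 3
30 | 14
After ORDER BY (2 rows):
stock.id | sum_score
3 | 3
30 | 14

== RESULT ==
stock.id | sum_score
3 | 3
30 | 14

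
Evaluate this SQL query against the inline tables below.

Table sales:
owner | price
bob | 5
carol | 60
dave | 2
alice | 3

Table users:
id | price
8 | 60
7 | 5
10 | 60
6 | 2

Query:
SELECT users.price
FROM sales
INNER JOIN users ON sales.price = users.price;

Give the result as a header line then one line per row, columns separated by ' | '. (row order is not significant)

After JOIN users (4 rows):
sales.owner | sales.price | users.id | users.price
bob | 5 | 7 | 5
carol | 60 | 8 | 60
carol | 60 | 10 | 60
dave | 2 | 6 | 2
After SELECT (4 rows):
users.price
5
60
60
2

== RESULT ==
users.price
5
60
60
2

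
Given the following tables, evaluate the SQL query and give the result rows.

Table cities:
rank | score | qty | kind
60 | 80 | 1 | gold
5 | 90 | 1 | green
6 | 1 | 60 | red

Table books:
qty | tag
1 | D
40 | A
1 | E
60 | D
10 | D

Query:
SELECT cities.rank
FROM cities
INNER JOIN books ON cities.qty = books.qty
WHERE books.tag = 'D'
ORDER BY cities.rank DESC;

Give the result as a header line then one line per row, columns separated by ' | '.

== RESULT ==
cities.rank
60
6
5

Derivation:
After JOIN books (5 rows):
cities.rank | cities.score | cities.qty | cities.kind | books.qty | books.tag
60 | 80 | 1 | gold | 1 | D
60 | 80 | 1 | gold | 1 | E
5 | 90 | 1 | green | 1 | D
5 | 90 | 1 | green | 1 | E
6 | 1 | 60 | red | 60 | D
After WHERE (3 rows):
cities.rank | cities.score | cities.qty | cities.kind | books.qty | books.tag
60 | 80 | 1 | gold | 1 | D
5 | 90 | 1 | green | 1 | D
6 | 1 | 60 | red | 60 | D
After SELECT (3 rows):
cities.rank
60
5
6
After ORDER BY (3 rows):
cities.rank
60
6
5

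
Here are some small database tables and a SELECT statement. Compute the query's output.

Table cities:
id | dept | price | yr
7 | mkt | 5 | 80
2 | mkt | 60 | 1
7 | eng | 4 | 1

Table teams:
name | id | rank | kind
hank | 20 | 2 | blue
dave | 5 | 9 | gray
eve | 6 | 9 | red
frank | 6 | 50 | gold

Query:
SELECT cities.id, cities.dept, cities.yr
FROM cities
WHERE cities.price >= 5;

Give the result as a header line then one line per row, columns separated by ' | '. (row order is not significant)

== RESULT ==
cities.id | cities.dept | cities.yr
7 | mkt | 80
2 | mkt | 1

Derivation:
After WHERE (2 rows):
cities.id | cities.dept | cities.price | cities.yr
7 | mkt | 5 | 80
2 | mkt | 60 | 1
After SELECT (2 rows):
cities.id | cities.dept | cities.yr
7 | mkt | 80
2 | mkt | 1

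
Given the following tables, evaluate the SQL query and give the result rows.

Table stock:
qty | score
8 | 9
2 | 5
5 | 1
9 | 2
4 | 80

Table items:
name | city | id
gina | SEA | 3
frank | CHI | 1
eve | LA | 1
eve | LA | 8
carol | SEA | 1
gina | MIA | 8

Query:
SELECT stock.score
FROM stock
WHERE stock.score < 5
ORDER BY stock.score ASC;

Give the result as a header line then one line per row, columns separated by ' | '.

After WHERE (2 rows):
stock.qty | stock.score
5 | 1
9 | 2
After SELECT (2 rows):
stock.score
1
2
After ORDER BY (2 rows):
stock.score
1
2

== RESULT ==
stock.score
1
2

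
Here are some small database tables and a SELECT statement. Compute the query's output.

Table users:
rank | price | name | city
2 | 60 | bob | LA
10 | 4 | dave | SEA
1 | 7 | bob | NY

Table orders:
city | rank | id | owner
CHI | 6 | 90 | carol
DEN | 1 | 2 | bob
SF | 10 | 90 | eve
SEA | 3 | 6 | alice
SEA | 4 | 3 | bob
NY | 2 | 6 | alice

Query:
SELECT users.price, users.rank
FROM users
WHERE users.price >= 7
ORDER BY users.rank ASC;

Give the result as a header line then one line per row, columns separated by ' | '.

After WHERE (2 rows):
users.rank | users.price | users.name | users.city
2 | 60 | bob | LA
1 | 7 | bob | NY
After SELECT (2 rows):
users.price | users.rank
60 | 2
7 | 1
After ORDER BY (2 rows):
users.price | users.rank
7 | 1
60 | 2

== RESULT ==
users.price | users.rank
7 | 1
60 | 2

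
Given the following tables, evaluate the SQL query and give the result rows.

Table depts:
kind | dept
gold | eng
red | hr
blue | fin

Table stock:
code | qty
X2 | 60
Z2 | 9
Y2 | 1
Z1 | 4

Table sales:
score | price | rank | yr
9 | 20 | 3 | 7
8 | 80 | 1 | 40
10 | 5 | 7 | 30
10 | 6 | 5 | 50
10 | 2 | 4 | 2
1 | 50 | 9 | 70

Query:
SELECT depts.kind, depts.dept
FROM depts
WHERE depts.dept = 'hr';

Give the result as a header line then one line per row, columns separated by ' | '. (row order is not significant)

== RESULT ==
depts.kind | depts.dept
red | hr

Derivation:
After WHERE (1 rows):
depts.kind | depts.dept
red | hr
After SELECT (1 rows):
depts.kind | depts.dept
red | hr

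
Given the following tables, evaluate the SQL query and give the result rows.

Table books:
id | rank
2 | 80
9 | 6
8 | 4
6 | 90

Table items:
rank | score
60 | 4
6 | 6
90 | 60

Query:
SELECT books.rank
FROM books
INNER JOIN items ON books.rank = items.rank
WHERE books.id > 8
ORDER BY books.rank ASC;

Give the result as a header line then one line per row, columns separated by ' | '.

== RESULT ==
books.rank
6

Derivation:
After JOIN items (2 rows):
books.id | books.rank | items.rank | items.score
9 | 6 | 6 | 6
6 | 90 | 90 | 60
After WHERE (1 rows):
books.id | books.rank | items.rank | items.score
9 | 6 | 6 | 6
After SELECT (1 rows):
books.rank
6
After ORDER BY (1 rows):
books.rank
6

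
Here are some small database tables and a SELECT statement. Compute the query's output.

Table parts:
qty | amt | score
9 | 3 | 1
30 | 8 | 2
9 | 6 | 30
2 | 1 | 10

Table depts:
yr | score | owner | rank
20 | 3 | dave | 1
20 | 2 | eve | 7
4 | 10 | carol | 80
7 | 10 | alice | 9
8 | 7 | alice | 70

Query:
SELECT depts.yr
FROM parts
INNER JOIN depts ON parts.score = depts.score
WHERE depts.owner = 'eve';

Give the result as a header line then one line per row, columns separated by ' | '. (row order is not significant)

== RESULT ==
depts.yr
20

Derivation:
After JOIN depts (3 rows):
parts.qty | parts.amt | parts.score | depts.yr | depts.score | depts.owner | depts.rank
30 | 8 | 2 | 20 | 2 | eve | 7
2 | 1 | 10 | 4 | 10 | carol | 80
2 | 1 | 10 | 7 | 10 | alice | 9
After WHERE (1 rows):
parts.qty | parts.amt | parts.score | depts.yr | depts.score | depts.owner | depts.rank
30 | 8 | 2 | 20 | 2 | eve | 7
After SELECT (1 rows):
depts.yr
20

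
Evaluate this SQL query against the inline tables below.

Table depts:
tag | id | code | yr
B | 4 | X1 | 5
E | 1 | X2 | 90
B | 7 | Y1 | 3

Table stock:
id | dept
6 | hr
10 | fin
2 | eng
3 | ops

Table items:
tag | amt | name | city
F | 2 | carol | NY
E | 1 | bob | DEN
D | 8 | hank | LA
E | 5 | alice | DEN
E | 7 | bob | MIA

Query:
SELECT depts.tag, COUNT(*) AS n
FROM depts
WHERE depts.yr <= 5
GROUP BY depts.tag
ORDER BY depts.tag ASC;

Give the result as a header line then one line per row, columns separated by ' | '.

== RESULT ==
depts.tag | n
B | 2

Derivation:
After WHERE (2 rows):
depts.tag | depts.id | depts.code | depts.yr
B | 4 | X1 | 5
B | 7 | Y1 | 3
After GROUP BY (1 rows):
depts.tag | n
B | 2
After ORDER BY (1 rows):
depts.tag | n
B | 2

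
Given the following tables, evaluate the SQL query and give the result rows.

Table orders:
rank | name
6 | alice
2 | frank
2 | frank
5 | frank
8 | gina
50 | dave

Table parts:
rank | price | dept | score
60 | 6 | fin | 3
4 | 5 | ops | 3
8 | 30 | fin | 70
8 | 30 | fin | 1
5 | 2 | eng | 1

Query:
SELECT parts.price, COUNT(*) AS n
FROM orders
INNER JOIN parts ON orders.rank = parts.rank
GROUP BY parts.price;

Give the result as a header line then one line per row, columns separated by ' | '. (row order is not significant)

After JOIN parts (3 rows):
orders.rank | orders.name | parts.rank | parts.price | parts.dept | parts.score
5 | frank | 5 | 2 | eng | 1
8 | gina | 8 | 30 | fin | 70
8 | gina | 8 | 30 | fin | 1
After GROUP BY (2 rows):
parts.price | n
2 | 1
30 | 2

== RESULT ==
parts.price | n
2 | 1
30 | 2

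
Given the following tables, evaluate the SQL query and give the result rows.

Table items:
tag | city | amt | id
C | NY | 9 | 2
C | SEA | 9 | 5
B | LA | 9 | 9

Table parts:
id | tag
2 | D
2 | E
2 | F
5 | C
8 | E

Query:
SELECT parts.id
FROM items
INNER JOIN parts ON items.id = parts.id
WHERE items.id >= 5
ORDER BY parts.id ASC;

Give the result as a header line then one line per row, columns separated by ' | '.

== RESULT ==
parts.id
5

Derivation:
After JOIN parts (4 rows):
items.tag | items.city | items.amt | items.id | parts.id | parts.tag
C | NY | 9 | 2 | 2 | D
C | NY | 9 | 2 | 2 | E
C | NY | 9 | 2 | 2 | F
C | SEA | 9 | 5 | 5 | C
After WHERE (1 rows):
items.tag | items.city | items.amt | items.id | parts.id | parts.tag
C | SEA | 9 | 5 | 5 | C
After SELECT (1 rows):
parts.id
5
After ORDER BY (1 rows):
parts.id
5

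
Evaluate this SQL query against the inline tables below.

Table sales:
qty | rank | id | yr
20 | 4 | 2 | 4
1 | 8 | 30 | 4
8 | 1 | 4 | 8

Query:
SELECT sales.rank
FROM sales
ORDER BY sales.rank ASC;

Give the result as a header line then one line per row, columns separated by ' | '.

After SELECT (3 rows):
sales.rank
4
8
1
After ORDER BY (3 rows):
sales.rank
1
4
8

== RESULT ==
sales.rank
1
4
8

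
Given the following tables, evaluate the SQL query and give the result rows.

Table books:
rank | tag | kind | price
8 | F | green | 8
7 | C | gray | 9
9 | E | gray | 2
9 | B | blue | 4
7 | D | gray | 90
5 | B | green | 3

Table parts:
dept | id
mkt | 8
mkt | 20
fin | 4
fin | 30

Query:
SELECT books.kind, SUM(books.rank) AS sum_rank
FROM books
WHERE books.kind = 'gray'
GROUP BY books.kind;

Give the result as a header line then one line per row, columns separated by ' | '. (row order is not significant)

After WHERE (3 rows):
books.rank | books.tag | books.kind | books.price
7 | C | gray | 9
9 | E | gray | 2
7 | D | gray | 90
After GROUP BY (1 rows):
books.kind | sum_rank
gray | 23

== RESULT ==
books.kind | sum_rank
gray | 23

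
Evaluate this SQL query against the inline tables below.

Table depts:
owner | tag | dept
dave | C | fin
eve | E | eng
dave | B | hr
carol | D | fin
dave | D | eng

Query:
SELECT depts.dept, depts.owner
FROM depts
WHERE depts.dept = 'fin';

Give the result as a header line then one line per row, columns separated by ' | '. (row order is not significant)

== RESULT ==
depts.dept | depts.owner
fin | dave
fin | carol

Derivation:
After WHERE (2 rows):
depts.owner | depts.tag | depts.dept
dave | C | fin
carol | D | fin
After SELECT (2 rows):
depts.dept | depts.owner
fin | dave
fin | carol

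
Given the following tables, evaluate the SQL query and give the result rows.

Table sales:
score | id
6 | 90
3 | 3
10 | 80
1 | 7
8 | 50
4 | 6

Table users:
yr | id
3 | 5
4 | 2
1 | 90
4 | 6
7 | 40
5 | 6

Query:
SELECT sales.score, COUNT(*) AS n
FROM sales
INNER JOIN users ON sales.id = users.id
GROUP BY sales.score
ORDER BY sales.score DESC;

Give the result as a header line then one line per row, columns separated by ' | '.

After JOIN users (3 rows):
sales.score | sales.id | users.yr | users.id
6 | 90 | 1 | 90
4 | 6 | 4 | 6
4 | 6 | 5 | 6
After GROUP BY (2 rows):
sales.score | n
6 | 1
4 | 2
After ORDER BY (2 rows):
sales.score | n
6 | 1
4 | 2

== RESULT ==
sales.score | n
6 | 1
4 | 2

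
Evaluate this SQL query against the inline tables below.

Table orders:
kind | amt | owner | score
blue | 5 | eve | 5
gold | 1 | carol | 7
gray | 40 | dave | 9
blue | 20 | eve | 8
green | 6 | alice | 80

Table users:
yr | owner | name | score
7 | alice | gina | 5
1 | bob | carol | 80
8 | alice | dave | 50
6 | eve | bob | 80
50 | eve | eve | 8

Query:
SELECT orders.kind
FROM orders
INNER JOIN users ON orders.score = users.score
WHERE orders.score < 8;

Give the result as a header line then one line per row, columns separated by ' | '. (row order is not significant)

== RESULT ==
orders.kind
blue

Derivation:
After JOIN users (4 rows):
orders.kind | orders.amt | orders.owner | orders.score | users.yr | users.owner | users.name | users.score
blue | 5 | eve | 5 | 7 | alice | gina | 5
blue | 20 | eve | 8 | 50 | eve | eve | 8
green | 6 | alice | 80 | 1 | bob | carol | 80
green | 6 | alice | 80 | 6 | eve | bob | 80
After WHERE (1 rows):
orders.kind | orders.amt | orders.owner | orders.score | users.yr | users.owner | users.name | users.score
blue | 5 | eve | 5 | 7 | alice | gina | 5
After SELECT (1 rows):
orders.kind
blue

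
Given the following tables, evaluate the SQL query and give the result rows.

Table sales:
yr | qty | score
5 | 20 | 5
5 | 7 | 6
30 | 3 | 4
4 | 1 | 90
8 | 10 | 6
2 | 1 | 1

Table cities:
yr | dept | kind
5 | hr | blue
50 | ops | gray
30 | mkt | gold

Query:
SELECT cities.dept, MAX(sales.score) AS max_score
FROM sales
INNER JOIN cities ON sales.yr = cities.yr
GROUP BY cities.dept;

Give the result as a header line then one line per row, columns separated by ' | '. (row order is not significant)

== RESULT ==
cities.dept | max_score
hr | 6
mkt | 4

Derivation:
After JOIN cities (3 rows):
sales.yr | sales.qty | sales.score | cities.yr | cities.dept | cities.kind
5 | 20 | 5 | 5 | hr | blue
5 | 7 | 6 | 5 | hr | blue
30 | 3 | 4 | 30 | mkt | gold
After GROUP BY (2 rows):
cities.dept | max_score
hr | 6
mkt | 4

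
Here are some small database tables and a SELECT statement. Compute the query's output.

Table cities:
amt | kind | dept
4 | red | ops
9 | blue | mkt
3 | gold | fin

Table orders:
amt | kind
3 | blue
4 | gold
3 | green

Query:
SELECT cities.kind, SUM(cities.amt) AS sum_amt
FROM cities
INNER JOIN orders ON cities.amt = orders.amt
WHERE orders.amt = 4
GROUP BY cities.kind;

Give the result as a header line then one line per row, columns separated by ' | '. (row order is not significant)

After JOIN orders (3 rows):
cities.amt | cities.kind | cities.dept | orders.amt | orders.kind
4 | red | ops | 4 | gold
3 | gold | fin | 3 | blue
3 | gold | fin | 3 | green
After WHERE (1 rows):
cities.amt | cities.kind | cities.dept | orders.amt | orders.kind
4 | red | ops | 4 | gold
After GROUP BY (1 rows):
cities.kind | sum_amt
red | 4

== RESULT ==
cities.kind | sum_amt
red | 4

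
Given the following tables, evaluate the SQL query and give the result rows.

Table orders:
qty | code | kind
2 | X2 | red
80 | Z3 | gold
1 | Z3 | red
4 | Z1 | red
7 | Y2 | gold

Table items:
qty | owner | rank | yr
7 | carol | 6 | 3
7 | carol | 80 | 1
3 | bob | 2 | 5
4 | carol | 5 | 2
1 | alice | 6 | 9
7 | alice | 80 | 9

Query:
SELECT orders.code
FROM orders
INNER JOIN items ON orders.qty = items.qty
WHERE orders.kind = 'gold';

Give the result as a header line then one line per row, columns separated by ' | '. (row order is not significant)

== RESULT ==
orders.code
Y2
Y2
Y2

Derivation:
After JOIN items (5 rows):
orders.qty | orders.code | orders.kind | items.qty | items.owner | items.rank | items.yr
1 | Z3 | red | 1 | alice | 6 | 9
4 | Z1 | red | 4 | carol | 5 | 2
7 | Y2 | gold | 7 | carol | 6 | 3
7 | Y2 | gold | 7 | carol | 80 | 1
7 | Y2 | gold | 7 | alice | 80 | 9
After WHERE (3 rows):
orders.qty | orders.code | orders.kind | items.qty | items.owner | items.rank | items.yr
7 | Y2 | gold | 7 | carol | 6 | 3
7 | Y2 | gold | 7 | carol | 80 | 1
7 | Y2 | gold | 7 | alice | 80 | 9
After SELECT (3 rows):
orders.code
Y2
Y2
Y2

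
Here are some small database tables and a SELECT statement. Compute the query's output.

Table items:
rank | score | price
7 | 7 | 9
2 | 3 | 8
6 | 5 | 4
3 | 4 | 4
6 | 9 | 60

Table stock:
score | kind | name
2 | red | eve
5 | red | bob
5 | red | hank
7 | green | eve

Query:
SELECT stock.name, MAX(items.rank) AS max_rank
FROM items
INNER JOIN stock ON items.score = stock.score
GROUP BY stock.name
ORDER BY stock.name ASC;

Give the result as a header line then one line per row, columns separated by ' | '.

== RESULT ==
stock.name | max_rank
bob | 6
eve | 7
hank | 6

Derivation:
After JOIN stock (3 rows):
items.rank | items.score | items.price | stock.score | stock.kind | stock.name
7 | 7 | 9 | 7 | green | eve
6 | 5 | 4 | 5 | red | bob
6 | 5 | 4 | 5 | red | hank
After GROUP BY (3 rows):
stock.name | max_rank
eve | 7
bob | 6
hank | 6
After ORDER BY (3 rows):
stock.name | max_rank
bob | 6
eve | 7
hank | 6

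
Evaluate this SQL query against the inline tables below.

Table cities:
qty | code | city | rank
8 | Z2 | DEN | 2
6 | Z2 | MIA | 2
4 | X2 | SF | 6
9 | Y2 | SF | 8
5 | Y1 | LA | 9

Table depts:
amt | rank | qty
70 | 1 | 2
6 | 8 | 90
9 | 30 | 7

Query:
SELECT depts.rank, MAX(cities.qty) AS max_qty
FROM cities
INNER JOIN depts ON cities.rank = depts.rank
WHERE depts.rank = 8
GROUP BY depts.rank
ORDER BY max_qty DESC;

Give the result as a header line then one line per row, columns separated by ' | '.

After JOIN depts (1 rows):
cities.qty | cities.code | cities.city | cities.rank | depts.amt | depts.rank | depts.qty
9 | Y2 | SF | 8 | 6 | 8 | 90
After WHERE (1 rows):
cities.qty | cities.code | cities.city | cities.rank | depts.amt | depts.rank | depts.qty
9 | Y2 | SF | 8 | 6 | 8 | 90
After GROUP BY (1 rows):
depts.rank | max_qty
8 | 9
After ORDER BY (1 rows):
depts.rank | max_qty
8 | 9

== RESULT ==
depts.rank | max_qty
8 | 9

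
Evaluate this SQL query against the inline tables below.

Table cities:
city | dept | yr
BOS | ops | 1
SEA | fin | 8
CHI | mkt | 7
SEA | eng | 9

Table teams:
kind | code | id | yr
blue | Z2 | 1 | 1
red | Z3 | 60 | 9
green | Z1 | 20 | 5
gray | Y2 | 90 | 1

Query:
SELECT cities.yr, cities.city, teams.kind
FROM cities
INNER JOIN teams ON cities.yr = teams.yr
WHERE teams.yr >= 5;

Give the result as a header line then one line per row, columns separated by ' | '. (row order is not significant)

After JOIN teams (3 rows):
cities.city | cities.dept | cities.yr | teams.kind | teams.code | teams.id | teams.yr
BOS | ops | 1 | blue | Z2 | 1 | 1
BOS | ops | 1 | gray | Y2 | 90 | 1
SEA | eng | 9 | red | Z3 | 60 | 9
After WHERE (1 rows):
cities.city | cities.dept | cities.yr | teams.kind | teams.code | teams.id | teams.yr
SEA | eng | 9 | red | Z3 | 60 | 9
After SELECT (1 rows):
cities.yr | cities.city | teams.kind
9 | SEA | red

== RESULT ==
cities.yr | cities.city | teams.kind
9 | SEA | red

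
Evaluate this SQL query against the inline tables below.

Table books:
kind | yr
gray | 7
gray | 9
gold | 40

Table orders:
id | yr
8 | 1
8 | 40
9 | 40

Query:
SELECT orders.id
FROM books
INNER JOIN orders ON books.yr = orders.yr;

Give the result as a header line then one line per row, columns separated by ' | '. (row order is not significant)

== RESULT ==
orders.id
8
9

Derivation:
After JOIN orders (2 rows):
books.kind | books.yr | orders.id | orders.yr
gold | 40 | 8 | 40
gold | 40 | 9 | 40
After SELECT (2 rows):
orders.id
8
9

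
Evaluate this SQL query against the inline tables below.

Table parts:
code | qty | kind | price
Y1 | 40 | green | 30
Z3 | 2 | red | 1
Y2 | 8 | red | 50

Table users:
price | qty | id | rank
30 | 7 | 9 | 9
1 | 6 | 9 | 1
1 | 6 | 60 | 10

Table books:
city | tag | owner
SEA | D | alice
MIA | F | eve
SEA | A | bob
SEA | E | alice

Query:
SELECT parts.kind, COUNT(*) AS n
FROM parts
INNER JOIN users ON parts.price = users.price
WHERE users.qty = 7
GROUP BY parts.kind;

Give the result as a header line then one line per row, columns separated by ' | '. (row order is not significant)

== RESULT ==
parts.kind | n
green | 1

Derivation:
After JOIN users (3 rows):
parts.code | parts.qty | parts.kind | parts.price | users.price | users.qty | users.id | users.rank
Y1 | 40 | green | 30 | 30 | 7 | 9 | 9
Z3 | 2 | red | 1 | 1 | 6 | 9 | 1
Z3 | 2 | red | 1 | 1 | 6 | 60 | 10
After WHERE (1 rows):
parts.code | parts.qty | parts.kind | parts.price | users.price | users.qty | users.id | users.rank
Y1 | 40 | green | 30 | 30 | 7 | 9 | 9
After GROUP BY (1 rows):
parts.kind | n
green | 1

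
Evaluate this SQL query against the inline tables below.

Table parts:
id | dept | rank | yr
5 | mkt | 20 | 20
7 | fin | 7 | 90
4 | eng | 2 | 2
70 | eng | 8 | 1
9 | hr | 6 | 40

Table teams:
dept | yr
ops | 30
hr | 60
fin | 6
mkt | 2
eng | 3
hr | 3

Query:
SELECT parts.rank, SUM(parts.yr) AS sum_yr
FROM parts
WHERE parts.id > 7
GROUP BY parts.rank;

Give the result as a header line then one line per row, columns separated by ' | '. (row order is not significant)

After WHERE (2 rows):
parts.id | parts.dept | parts.rank | parts.yr
70 | eng | 8 | 1
9 | hr | 6 | 40
After GROUP BY (2 rows):
parts.rank | sum_yr
8 | 1
6 | 40

== RESULT ==
parts.rank | sum_yr
8 | 1
6 | 40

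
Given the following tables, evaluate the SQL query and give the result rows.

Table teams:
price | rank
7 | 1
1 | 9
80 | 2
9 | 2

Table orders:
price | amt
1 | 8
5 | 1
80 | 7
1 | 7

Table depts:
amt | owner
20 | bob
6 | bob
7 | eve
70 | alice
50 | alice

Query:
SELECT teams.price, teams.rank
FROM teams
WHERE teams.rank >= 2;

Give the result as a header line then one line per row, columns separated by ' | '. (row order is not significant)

== RESULT ==
teams.price | teams.rank
1 | 9
80 | 2
9 | 2

Derivation:
After WHERE (3 rows):
teams.price | teams.rank
1 | 9
80 | 2
9 | 2
After SELECT (3 rows):
teams.price | teams.rank
1 | 9
80 | 2
9 | 2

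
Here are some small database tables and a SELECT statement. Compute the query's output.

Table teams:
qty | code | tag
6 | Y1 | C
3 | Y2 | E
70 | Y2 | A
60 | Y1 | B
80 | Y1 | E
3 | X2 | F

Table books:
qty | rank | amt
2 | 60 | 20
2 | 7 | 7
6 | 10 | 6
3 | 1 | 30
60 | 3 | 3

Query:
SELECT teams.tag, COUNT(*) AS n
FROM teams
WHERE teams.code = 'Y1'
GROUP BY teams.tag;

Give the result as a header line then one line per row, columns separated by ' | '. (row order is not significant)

After WHERE (3 rows):
teams.qty | teams.code | teams.tag
6 | Y1 | C
60 | Y1 | B
80 | Y1 | E
After GROUP BY (3 rows):
teams.tag | n
C | 1
B | 1
E | 1

== RESULT ==
teams.tag | n
C | 1
B | 1
E | 1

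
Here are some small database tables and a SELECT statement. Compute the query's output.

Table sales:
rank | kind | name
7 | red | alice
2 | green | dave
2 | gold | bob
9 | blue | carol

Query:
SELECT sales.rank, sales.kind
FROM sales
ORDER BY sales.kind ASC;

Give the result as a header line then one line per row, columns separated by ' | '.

After SELECT (4 rows):
sales.rank | sales.kind
7 | red
2 | green
2 | gold
9 | blue
After ORDER BY (4 rows):
sales.rank | sales.kind
9 | blue
2 | gold
2 | green
7 | red

== RESULT ==
sales.rank | sales.kind
9 | blue
2 | gold
2 | green
7 | red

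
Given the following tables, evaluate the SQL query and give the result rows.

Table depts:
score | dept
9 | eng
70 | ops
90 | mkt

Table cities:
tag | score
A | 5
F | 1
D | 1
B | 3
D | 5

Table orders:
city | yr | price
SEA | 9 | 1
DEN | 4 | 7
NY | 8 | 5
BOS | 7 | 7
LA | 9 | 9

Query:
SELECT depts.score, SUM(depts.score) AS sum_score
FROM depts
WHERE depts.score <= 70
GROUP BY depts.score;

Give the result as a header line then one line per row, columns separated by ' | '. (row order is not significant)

After WHERE (2 rows):
depts.score | depts.dept
9 | eng
70 | ops
After GROUP BY (2 rows):
depts.score | sum_score
9 | 9
70 | 70

== RESULT ==
depts.score | sum_score
9 | 9
70 | 70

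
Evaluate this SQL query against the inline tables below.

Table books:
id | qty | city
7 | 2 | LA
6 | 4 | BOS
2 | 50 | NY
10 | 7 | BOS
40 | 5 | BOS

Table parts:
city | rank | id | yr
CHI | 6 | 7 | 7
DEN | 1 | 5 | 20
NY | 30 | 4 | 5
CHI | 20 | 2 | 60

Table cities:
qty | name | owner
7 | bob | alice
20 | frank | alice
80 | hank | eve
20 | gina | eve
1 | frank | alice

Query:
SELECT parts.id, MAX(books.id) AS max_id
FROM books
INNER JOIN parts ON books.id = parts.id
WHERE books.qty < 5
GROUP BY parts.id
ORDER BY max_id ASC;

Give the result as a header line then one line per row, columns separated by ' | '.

== RESULT ==
parts.id | max_id
7 | 7

Derivation:
After JOIN parts (2 rows):
books.id | books.qty | books.city | parts.city | parts.rank | parts.id | parts.yr
7 | 2 | LA | CHI | 6 | 7 | 7
2 | 50 | NY | CHI | 20 | 2 | 60
After WHERE (1 rows):
books.id | books.qty | books.city | parts.city | parts.rank | parts.id | parts.yr
7 | 2 | LA | CHI | 6 | 7 | 7
After GROUP BY (1 rows):
parts.id | max_id
7 | 7
After ORDER BY (1 rows):
parts.id | max_id
7 | 7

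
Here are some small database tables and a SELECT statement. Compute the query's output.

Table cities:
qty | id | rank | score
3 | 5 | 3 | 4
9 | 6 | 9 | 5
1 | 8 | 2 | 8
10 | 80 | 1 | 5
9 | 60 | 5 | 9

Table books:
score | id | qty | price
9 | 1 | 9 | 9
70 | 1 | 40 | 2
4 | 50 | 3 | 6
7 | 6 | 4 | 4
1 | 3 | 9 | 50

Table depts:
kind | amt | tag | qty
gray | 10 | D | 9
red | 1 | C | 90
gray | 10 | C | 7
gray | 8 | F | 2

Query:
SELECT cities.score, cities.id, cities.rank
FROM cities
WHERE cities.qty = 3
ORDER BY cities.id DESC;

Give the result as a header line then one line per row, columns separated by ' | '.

== RESULT ==
cities.score | cities.id | cities.rank
4 | 5 | 3

Derivation:
After WHERE (1 rows):
cities.qty | cities.id | cities.rank | cities.score
3 | 5 | 3 | 4
After SELECT (1 rows):
cities.score | cities.id | cities.rank
4 | 5 | 3
After ORDER BY (1 rows):
cities.score | cities.id | cities.rank
4 | 5 | 3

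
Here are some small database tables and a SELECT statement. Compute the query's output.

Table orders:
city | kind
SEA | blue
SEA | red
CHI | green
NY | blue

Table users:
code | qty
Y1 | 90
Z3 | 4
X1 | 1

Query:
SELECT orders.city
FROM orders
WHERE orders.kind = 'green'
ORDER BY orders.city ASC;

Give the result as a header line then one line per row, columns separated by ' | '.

After WHERE (1 rows):
orders.city | orders.kind
CHI | green
After SELECT (1 rows):
orders.city
CHI
After ORDER BY (1 rows):
orders.city
CHI

== RESULT ==
orders.city
CHI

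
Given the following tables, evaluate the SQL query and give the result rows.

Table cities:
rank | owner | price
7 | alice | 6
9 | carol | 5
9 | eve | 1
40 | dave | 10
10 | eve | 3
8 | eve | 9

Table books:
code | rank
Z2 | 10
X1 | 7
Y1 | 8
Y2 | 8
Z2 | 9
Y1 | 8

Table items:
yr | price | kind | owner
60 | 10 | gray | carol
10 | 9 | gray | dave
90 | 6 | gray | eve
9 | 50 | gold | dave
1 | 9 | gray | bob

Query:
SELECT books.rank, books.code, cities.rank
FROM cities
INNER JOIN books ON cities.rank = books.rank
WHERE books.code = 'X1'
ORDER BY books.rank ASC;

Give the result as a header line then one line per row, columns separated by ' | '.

After JOIN books (7 rows):
cities.rank | cities.owner | cities.price | books.code | books.rank
7 | alice | 6 | X1 | 7
9 | carol | 5 | Z2 | 9
9 | eve | 1 | Z2 | 9
10 | eve | 3 | Z2 | 10
8 | eve | 9 | Y1 | 8
8 | eve | 9 | Y2 | 8
8 | eve | 9 | Y1 | 8
After WHERE (1 rows):
cities.rank | cities.owner | cities.price | books.code | books.rank
7 | alice | 6 | X1 | 7
After SELECT (1 rows):
books.rank | books.code | cities.rank
7 | X1 | 7
After ORDER BY (1 rows):
books.rank | books.code | cities.rank
7 | X1 | 7

== RESULT ==
books.rank | books.code | cities.rank
7 | X1 | 7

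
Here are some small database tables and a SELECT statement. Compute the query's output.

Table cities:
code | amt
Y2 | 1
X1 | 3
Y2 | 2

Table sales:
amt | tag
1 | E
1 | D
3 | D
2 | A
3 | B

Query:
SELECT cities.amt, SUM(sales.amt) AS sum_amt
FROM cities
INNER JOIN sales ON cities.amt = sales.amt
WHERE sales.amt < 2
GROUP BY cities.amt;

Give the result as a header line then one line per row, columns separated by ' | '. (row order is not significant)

== RESULT ==
cities.amt | sum_amt
1 | 2

Derivation:
After JOIN sales (5 rows):
cities.code | cities.amt | sales.amt | sales.tag
Y2 | 1 | 1 | E
Y2 | 1 | 1 | D
X1 | 3 | 3 | D
X1 | 3 | 3 | B
Y2 | 2 | 2 | A
After WHERE (2 rows):
cities.code | cities.amt | sales.amt | sales.tag
Y2 | 1 | 1 | E
Y2 | 1 | 1 | D
After GROUP BY (1 rows):
cities.amt | sum_amt
1 | 2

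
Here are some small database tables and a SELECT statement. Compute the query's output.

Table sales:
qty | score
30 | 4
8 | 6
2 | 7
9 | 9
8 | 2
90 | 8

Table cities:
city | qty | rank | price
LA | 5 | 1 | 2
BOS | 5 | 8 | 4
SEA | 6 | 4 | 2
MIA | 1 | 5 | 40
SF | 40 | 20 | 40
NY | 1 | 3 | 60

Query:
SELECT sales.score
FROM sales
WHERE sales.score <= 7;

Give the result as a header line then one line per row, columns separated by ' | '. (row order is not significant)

After WHERE (4 rows):
sales.qty | sales.score
30 | 4
8 | 6
2 | 7
8 | 2
After SELECT (4 rows):
sales.score
4
6
7
2

== RESULT ==
sales.score
4
6
7
2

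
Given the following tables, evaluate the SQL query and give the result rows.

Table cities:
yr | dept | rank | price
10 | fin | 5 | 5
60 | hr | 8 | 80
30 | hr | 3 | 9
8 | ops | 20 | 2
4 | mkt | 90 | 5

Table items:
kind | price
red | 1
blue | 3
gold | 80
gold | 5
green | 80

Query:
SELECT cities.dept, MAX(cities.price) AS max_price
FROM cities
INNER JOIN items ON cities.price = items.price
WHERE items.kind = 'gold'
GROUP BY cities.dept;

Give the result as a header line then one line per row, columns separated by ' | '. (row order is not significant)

== RESULT ==
cities.dept | max_price
fin | 5
hr | 80
mkt | 5

Derivation:
After JOIN items (4 rows):
cities.yr | cities.dept | cities.rank | cities.price | items.kind | items.price
10 | fin | 5 | 5 | gold | 5
60 | hr | 8 | 80 | gold | 80
60 | hr | 8 | 80 | green | 80
4 | mkt | 90 | 5 | gold | 5
After WHERE (3 rows):
cities.yr | cities.dept | cities.rank | cities.price | items.kind | items.price
10 | fin | 5 | 5 | gold | 5
60 | hr | 8 | 80 | gold | 80
4 | mkt | 90 | 5 | gold | 5
After GROUP BY (3 rows):
cities.dept | max_price
fin | 5
hr | 80
mkt | 5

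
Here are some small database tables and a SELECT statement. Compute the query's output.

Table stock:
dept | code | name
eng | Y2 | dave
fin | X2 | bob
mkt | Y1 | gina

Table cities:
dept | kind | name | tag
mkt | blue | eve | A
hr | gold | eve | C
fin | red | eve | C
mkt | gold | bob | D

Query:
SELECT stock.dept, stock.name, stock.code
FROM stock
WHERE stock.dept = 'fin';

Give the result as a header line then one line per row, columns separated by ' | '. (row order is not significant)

After WHERE (1 rows):
stock.dept | stock.code | stock.name
fin | X2 | bob
After SELECT (1 rows):
stock.dept | stock.name | stock.code
fin | bob | X2

== RESULT ==
stock.dept | stock.name | stock.code
fin | bob | X2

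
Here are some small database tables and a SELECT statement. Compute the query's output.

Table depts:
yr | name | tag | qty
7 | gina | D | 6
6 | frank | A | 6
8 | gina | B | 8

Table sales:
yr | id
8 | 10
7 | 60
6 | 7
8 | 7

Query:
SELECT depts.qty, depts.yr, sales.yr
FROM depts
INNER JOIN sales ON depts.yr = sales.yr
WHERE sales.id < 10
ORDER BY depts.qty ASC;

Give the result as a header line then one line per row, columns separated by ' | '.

After JOIN sales (4 rows):
depts.yr | depts.name | depts.tag | depts.qty | sales.yr | sales.id
7 | gina | D | 6 | 7 | 60
6 | frank | A | 6 | 6 | 7
8 | gina | B | 8 | 8 | 10
8 | gina | B | 8 | 8 | 7
After WHERE (2 rows):
depts.yr | depts.name | depts.tag | depts.qty | sales.yr | sales.id
6 | frank | A | 6 | 6 | 7
8 | gina | B | 8 | 8 | 7
After SELECT (2 rows):
depts.qty | depts.yr | sales.yr
6 | 6 | 6
8 | 8 | 8
After ORDER BY (2 rows):
depts.qty | depts.yr | sales.yr
6 | 6 | 6
8 | 8 | 8

== RESULT ==
depts.qty | depts.yr | sales.yr
6 | 6 | 6
8 | 8 | 8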